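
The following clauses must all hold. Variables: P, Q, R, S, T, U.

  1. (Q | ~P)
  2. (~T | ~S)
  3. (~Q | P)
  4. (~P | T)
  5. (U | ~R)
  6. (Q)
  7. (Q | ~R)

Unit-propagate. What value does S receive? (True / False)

False

(Q) stands alone — Q = True.
From (~Q | P) and Q = True: P = True.
(~P | T) with P = True leaves only T, so T = True.
(~S | ~T) with T = True leaves only ~S, so S = False.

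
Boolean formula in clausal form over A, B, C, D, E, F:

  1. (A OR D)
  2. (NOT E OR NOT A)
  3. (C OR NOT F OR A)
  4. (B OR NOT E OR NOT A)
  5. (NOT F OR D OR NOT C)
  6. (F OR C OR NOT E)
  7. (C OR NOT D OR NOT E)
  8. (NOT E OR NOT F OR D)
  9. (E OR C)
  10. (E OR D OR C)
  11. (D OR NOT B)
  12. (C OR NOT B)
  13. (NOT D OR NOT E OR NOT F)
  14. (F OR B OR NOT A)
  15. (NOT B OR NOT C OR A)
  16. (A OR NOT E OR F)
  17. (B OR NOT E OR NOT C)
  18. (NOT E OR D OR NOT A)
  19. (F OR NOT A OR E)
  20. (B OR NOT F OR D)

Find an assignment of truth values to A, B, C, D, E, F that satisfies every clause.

A=False, B=False, C=True, D=True, E=False, F=False

Check each clause:
  1. (D OR A) — D is true.
  2. (NOT A OR NOT E) — NOT E is true.
  3. (A OR NOT F OR C) — NOT F is true.
  4. (B OR NOT A OR NOT E) — NOT E is true.
  5. (NOT C OR NOT F OR D) — NOT F is true.
  6. (C OR F OR NOT E) — C is true.
  7. (NOT D OR NOT E OR C) — C is true.
  8. (D OR NOT F OR NOT E) — NOT F is true.
  9. (C OR E) — C is true.
  10. (C OR E OR D) — C is true.
  11. (NOT B OR D) — D is true.
  12. (NOT B OR C) — C is true.
  13. (NOT E OR NOT D OR NOT F) — NOT F is true.
  14. (F OR B OR NOT A) — NOT A is true.
  15. (NOT B OR NOT C OR A) — NOT B is true.
  16. (NOT E OR F OR A) — NOT E is true.
  17. (B OR NOT E OR NOT C) — NOT E is true.
  18. (NOT A OR NOT E OR D) — NOT E is true.
  19. (F OR E OR NOT A) — NOT A is true.
  20. (NOT F OR D OR B) — NOT F is true.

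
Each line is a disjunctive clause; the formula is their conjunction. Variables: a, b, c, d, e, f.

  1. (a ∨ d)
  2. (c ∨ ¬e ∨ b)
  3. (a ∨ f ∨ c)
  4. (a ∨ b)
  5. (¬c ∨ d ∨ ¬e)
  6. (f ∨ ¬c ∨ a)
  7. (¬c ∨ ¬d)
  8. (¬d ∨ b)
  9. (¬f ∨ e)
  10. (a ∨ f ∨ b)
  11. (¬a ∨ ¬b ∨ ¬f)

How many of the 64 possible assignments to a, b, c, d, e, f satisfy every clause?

Case analysis on a and b:
  a=1, b=1: 5 of the 16 assignments to (c,d,e,f) work.
  a=1, b=0: remaining (c,d,e,f) ∈ {(0,0,0,0); (1,0,0,0)} — 2.
  a=0, b=1: remaining (c,d,e,f) ∈ {(0,1,1,1)} — 1.
  a=0, b=0: a clause becomes empty — 0.
Total: 5 + 2 + 1 + 0 = 8.

8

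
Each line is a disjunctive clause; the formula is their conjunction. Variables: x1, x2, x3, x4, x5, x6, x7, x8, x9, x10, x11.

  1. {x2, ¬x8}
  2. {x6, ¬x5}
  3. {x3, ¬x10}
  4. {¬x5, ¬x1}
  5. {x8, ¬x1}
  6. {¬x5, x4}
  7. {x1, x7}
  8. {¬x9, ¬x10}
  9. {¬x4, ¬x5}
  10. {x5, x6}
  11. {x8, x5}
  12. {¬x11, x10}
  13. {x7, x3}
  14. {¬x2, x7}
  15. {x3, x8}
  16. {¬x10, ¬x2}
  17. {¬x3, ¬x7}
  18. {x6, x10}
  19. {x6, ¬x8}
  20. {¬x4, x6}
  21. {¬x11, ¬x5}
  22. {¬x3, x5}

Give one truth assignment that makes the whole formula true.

x1=0, x2=1, x3=0, x4=1, x5=0, x6=1, x7=1, x8=1, x9=1, x10=0, x11=0

x6 occurs only positively in the remaining clauses — set x6 = True.
Pure literal: x11 appears only negated; assign x11 = False.
Try x1 = False.
  then x7 is forced to True.
  then x3 is forced to False.
  then x10 is forced to False.
  then x8 is forced to True.
  then x2 is forced to True.
Try x4 = True.
  then x5 is forced to False.
x9 is now unconstrained; take x9 = True.
Every clause has at least one true literal under this assignment.
Check each clause:
  1. {¬x8, x2} — x2 is true.
  2. {x6, ¬x5} — ¬x5 is true.
  3. {x3, ¬x10} — ¬x10 is true.
  4. {¬x1, ¬x5} — ¬x5 is true.
  5. {¬x1, x8} — x8 is true.
  6. {x4, ¬x5} — ¬x5 is true.
  7. {x1, x7} — x7 is true.
  8. {¬x10, ¬x9} — ¬x10 is true.
  9. {¬x4, ¬x5} — ¬x5 is true.
  10. {x6, x5} — x6 is true.
  11. {x8, x5} — x8 is true.
  12. {¬x11, x10} — ¬x11 is true.
  13. {x7, x3} — x7 is true.
  14. {¬x2, x7} — x7 is true.
  15. {x8, x3} — x8 is true.
  16. {¬x10, ¬x2} — ¬x10 is true.
  17. {¬x7, ¬x3} — ¬x3 is true.
  18. {x6, x10} — x6 is true.
  19. {x6, ¬x8} — x6 is true.
  20. {x6, ¬x4} — x6 is true.
  21. {¬x11, ¬x5} — ¬x5 is true.
  22. {x5, ¬x3} — ¬x3 is true.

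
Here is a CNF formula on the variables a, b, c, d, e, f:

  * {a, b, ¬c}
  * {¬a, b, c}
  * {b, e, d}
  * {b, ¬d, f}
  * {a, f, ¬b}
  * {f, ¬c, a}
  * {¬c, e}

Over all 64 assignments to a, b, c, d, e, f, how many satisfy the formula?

25

Case analysis on b and a:
  b=T, a=T: d, f free; 3 ways for (c,e) × 2^2 = 12.
  b=T, a=F: d free; 3 ways for (c,e,f) × 2^1 = 6.
  b=F, a=T: remaining (c,d,e,f) ∈ {(T,F,T,F); (T,F,T,T); (T,T,T,T)} — 3.
  b=F, a=F: remaining (c,d,e,f) ∈ {(F,F,T,F); (F,F,T,T); (F,T,F,T); (F,T,T,T)} — 4.
Total: 12 + 6 + 3 + 4 = 25.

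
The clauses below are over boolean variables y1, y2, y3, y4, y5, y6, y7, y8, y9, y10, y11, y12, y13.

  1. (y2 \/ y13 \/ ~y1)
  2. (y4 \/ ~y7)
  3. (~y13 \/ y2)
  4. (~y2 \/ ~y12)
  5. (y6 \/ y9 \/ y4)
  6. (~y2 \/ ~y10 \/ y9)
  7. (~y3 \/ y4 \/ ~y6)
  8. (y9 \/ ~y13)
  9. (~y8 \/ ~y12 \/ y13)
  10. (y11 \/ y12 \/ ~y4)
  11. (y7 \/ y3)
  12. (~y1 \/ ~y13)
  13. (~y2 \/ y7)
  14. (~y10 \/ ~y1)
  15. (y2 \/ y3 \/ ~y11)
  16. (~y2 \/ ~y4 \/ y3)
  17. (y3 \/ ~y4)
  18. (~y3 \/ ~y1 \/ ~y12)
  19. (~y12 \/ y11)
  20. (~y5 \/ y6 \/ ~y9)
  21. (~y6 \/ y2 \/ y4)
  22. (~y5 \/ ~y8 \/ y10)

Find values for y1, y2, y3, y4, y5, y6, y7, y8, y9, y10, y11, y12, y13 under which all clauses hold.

Pure literal: y1 appears only negated; assign y1 = False.
y8 occurs only negated in the remaining clauses — set y8 = False.
Try y2 = False.
  then y13 is forced to False.
Branch on y3: take y3 = True.
The remaining clauses are satisfied by y4 = True, y5 = True, y6 = True, y7 = False, y9 = False, y10 = True, y11 = True, y12 = True.

y1 = 0  y2 = 0  y3 = 1  y4 = 1  y5 = 1  y6 = 1  y7 = 0  y8 = 0  y9 = 0  y10 = 1  y11 = 1  y12 = 1  y13 = 0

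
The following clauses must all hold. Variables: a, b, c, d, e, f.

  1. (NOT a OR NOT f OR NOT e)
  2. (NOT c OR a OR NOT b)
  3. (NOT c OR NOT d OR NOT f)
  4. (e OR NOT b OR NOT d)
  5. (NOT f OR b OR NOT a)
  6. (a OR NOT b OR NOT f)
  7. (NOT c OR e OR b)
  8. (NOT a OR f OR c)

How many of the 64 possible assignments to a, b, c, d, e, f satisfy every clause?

21

Split on a, then b.
  a=T, b=T: 5 of the 16 assignments to (c,d,e,f) work.
  a=T, b=F: remaining (c,d,e,f) ∈ {(T,F,T,F); (T,T,T,F)} — 2.
  a=F, b=T: remaining (c,d,e,f) ∈ {(F,F,F,F); (F,F,T,F); (F,T,T,F)} — 3.
  a=F, b=F: 11 of the 16 assignments to (c,d,e,f) work.
Total: 5 + 2 + 3 + 11 = 21.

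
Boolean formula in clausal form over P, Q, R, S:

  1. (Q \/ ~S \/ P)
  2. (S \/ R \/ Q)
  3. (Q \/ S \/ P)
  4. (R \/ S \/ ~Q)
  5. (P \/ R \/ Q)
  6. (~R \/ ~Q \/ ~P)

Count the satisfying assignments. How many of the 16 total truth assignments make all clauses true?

7

Case analysis on Q and P:
  Q=T, P=T: remaining (R,S) ∈ {(F,T)} — 1.
  Q=T, P=F: remaining (R,S) ∈ {(F,T); (T,F); (T,T)} — 3.
  Q=F, P=T: remaining (R,S) ∈ {(F,T); (T,F); (T,T)} — 3.
  Q=F, P=F: a clause becomes empty — 0.
Total: 1 + 3 + 3 + 0 = 7.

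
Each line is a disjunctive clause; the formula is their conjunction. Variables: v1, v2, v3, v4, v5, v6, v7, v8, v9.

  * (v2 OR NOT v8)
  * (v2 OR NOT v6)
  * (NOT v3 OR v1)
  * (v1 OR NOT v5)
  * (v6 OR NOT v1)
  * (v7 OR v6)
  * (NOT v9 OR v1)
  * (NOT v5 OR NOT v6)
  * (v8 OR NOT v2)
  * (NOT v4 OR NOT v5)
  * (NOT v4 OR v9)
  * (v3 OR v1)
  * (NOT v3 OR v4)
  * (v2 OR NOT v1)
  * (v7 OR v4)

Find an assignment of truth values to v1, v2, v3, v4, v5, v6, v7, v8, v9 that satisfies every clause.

v1=T  v2=T  v3=F  v4=F  v5=F  v6=T  v7=T  v8=T  v9=F

Pure literal: v5 appears only negated; assign v5 = False.
Pure literal: v7 appears only positively; assign v7 = True.
Branch on v1: take v1 = True.
  then v6 is forced to True.
  then v2 is forced to True.
  then v8 is forced to True.
Set v3 = False and propagate.
For the remaining variables, v4 = False, v9 = False works.
Every clause has at least one true literal under this assignment.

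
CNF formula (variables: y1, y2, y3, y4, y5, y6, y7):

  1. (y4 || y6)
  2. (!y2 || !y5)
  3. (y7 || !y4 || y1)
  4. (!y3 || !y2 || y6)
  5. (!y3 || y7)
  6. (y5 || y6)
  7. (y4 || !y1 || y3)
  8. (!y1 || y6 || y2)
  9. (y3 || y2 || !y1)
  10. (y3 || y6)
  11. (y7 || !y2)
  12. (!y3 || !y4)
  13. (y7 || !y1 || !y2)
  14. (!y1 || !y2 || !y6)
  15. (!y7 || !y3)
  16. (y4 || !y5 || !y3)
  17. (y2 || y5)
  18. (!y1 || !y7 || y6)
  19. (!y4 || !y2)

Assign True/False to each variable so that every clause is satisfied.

y1 = F, y2 = F, y3 = F, y4 = T, y5 = T, y6 = T, y7 = T

Check each clause:
  1. (y6 || y4) — y4 is true.
  2. (!y5 || !y2) — !y2 is true.
  3. (!y4 || y7 || y1) — y7 is true.
  4. (!y2 || y6 || !y3) — !y3 is true.
  5. (y7 || !y3) — !y3 is true.
  6. (y5 || y6) — y5 is true.
  7. (!y1 || y3 || y4) — y4 is true.
  8. (!y1 || y2 || y6) — y6 is true.
  9. (y2 || !y1 || y3) — !y1 is true.
  10. (y6 || y3) — y6 is true.
  11. (!y2 || y7) — !y2 is true.
  12. (!y4 || !y3) — !y3 is true.
  13. (!y2 || !y1 || y7) — !y2 is true.
  14. (!y2 || !y6 || !y1) — !y2 is true.
  15. (!y7 || !y3) — !y3 is true.
  16. (!y5 || !y3 || y4) — y4 is true.
  17. (y2 || y5) — y5 is true.
  18. (!y1 || y6 || !y7) — y6 is true.
  19. (!y4 || !y2) — !y2 is true.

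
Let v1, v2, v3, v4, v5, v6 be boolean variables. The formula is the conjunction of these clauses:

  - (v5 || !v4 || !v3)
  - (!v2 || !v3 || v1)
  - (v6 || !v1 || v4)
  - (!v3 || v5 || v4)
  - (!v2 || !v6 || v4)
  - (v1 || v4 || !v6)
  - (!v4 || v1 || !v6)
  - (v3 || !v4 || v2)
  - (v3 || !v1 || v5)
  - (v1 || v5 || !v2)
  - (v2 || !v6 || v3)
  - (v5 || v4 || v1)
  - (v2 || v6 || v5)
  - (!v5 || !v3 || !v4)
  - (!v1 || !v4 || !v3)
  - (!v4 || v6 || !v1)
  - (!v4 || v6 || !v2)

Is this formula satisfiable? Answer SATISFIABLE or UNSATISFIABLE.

SATISFIABLE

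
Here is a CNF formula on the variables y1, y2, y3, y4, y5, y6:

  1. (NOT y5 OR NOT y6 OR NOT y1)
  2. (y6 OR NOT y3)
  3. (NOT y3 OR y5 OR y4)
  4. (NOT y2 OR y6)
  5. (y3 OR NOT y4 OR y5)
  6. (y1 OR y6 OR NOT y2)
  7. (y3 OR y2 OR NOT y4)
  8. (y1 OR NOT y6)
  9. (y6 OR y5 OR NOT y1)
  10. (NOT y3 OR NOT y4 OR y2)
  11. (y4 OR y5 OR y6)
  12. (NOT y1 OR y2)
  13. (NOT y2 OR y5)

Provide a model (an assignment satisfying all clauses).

y1=F  y2=F  y3=F  y4=F  y5=T  y6=F

Check each clause:
  1. (NOT y1 OR NOT y5 OR NOT y6) — NOT y6 is true.
  2. (NOT y3 OR y6) — NOT y3 is true.
  3. (y4 OR y5 OR NOT y3) — y5 is true.
  4. (NOT y2 OR y6) — NOT y2 is true.
  5. (y5 OR NOT y4 OR y3) — NOT y4 is true.
  6. (y6 OR y1 OR NOT y2) — NOT y2 is true.
  7. (y3 OR NOT y4 OR y2) — NOT y4 is true.
  8. (y1 OR NOT y6) — NOT y6 is true.
  9. (y5 OR NOT y1 OR y6) — y5 is true.
  10. (y2 OR NOT y3 OR NOT y4) — NOT y4 is true.
  11. (y5 OR y6 OR y4) — y5 is true.
  12. (y2 OR NOT y1) — NOT y1 is true.
  13. (NOT y2 OR y5) — y5 is true.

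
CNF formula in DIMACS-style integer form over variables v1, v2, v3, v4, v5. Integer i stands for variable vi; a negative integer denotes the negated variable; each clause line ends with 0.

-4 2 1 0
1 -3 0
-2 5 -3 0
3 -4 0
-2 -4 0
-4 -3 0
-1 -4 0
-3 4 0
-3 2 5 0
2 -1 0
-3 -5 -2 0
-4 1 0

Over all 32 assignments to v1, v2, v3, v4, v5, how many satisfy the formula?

Satisfying assignments:
  v1=0 v2=0 v3=0 v4=0 v5=0
  v1=0 v2=0 v3=0 v4=0 v5=1
  v1=0 v2=1 v3=0 v4=0 v5=0
  v1=0 v2=1 v3=0 v4=0 v5=1
  v1=1 v2=1 v3=0 v4=0 v5=0
  v1=1 v2=1 v3=0 v4=0 v5=1
Count: 6.

6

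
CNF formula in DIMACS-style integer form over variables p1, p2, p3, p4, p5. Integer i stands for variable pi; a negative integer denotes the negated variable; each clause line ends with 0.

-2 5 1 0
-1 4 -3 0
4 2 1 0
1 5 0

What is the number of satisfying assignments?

Split on p1, then p2.
  p1=T, p2=T: p5 free; 3 ways for (p3,p4) × 2^1 = 6.
  p1=T, p2=F: p5 free; 3 ways for (p3,p4) × 2^1 = 6.
  p1=F, p2=T: remaining (p3,p4,p5) ∈ {(F,F,T); (F,T,T); (T,F,T); (T,T,T)} — 4.
  p1=F, p2=F: remaining (p3,p4,p5) ∈ {(F,T,T); (T,T,T)} — 2.
Total: 6 + 6 + 4 + 2 = 18.

18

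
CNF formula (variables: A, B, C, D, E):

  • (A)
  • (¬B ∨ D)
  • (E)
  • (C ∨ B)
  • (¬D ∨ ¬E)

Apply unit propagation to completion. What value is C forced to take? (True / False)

True

Unit clause (A) sets A = True.
(E) is a unit clause: E = True.
(¬E ∨ ¬D): since E = True, the clause reduces to (¬D). D = False.
In (¬B ∨ D), D is now false; ¬B must hold, so B = False.
From (B ∨ C) and B = False: C = True.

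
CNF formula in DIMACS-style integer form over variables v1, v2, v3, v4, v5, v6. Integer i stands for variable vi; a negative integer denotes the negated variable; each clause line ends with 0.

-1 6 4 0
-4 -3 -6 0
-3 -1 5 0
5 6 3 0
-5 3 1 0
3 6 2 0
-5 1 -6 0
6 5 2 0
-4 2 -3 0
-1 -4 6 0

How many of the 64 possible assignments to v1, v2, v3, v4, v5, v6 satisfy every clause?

21

Case analysis on v6 and v3:
  v6=T, v3=T: remaining (v1,v2,v4,v5) ∈ {(F,F,F,F); (F,T,F,F); (T,F,F,T); (T,T,F,T)} — 4.
  v6=T, v3=F: v2, v4 free; 3 ways for (v1,v5) × 2^2 = 12.
  v6=F, v3=T: 5 of the 16 assignments to (v1,v2,v4,v5) work.
  v6=F, v3=F: a clause becomes empty — 0.
Total: 4 + 12 + 5 + 0 = 21.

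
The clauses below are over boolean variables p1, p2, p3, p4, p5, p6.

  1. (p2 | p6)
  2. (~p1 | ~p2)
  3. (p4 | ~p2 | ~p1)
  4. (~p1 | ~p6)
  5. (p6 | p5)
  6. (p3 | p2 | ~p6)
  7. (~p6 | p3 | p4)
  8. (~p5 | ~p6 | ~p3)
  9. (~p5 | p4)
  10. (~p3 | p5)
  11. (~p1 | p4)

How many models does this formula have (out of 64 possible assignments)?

4

Satisfying assignments:
  p1=0 p2=1 p3=0 p4=1 p5=0 p6=1
  p1=0 p2=1 p3=0 p4=1 p5=1 p6=0
  p1=0 p2=1 p3=0 p4=1 p5=1 p6=1
  p1=0 p2=1 p3=1 p4=1 p5=1 p6=0
Count: 4.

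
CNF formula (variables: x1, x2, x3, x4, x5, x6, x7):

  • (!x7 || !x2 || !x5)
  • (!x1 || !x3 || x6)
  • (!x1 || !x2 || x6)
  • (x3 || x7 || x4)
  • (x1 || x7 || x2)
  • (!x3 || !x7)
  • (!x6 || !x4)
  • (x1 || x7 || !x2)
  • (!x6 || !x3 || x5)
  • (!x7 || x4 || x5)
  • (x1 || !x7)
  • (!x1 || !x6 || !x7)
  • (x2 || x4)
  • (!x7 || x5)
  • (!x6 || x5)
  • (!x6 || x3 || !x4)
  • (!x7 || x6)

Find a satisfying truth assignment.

x1 = 1  x2 = 0  x3 = 0  x4 = 1  x5 = 1  x6 = 0  x7 = 0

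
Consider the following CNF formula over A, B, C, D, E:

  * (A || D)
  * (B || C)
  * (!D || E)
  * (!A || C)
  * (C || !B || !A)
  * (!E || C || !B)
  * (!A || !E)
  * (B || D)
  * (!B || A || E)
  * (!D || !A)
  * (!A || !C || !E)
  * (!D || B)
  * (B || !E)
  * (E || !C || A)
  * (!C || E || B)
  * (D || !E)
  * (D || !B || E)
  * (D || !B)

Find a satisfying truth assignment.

Branch on A: take A = False.
  then D is forced to True.
  then E is forced to True.
  then B is forced to True.
  then C is forced to True.
Every clause has at least one true literal under this assignment.
Check each clause:
  1. (A || D) — D is true.
  2. (C || B) — B is true.
  3. (E || !D) — E is true.
  4. (C || !A) — C is true.
  5. (!A || !B || C) — C is true.
  6. (!B || C || !E) — C is true.
  7. (!E || !A) — !A is true.
  8. (B || D) — B is true.
  9. (!B || A || E) — E is true.
  10. (!A || !D) — !A is true.
  11. (!A || !E || !C) — !A is true.
  12. (!D || B) — B is true.
  13. (B || !E) — B is true.
  14. (!C || E || A) — E is true.
  15. (E || !C || B) — B is true.
  16. (!E || D) — D is true.
  17. (!B || E || D) — D is true.
  18. (D || !B) — D is true.

A=False, B=True, C=True, D=True, E=True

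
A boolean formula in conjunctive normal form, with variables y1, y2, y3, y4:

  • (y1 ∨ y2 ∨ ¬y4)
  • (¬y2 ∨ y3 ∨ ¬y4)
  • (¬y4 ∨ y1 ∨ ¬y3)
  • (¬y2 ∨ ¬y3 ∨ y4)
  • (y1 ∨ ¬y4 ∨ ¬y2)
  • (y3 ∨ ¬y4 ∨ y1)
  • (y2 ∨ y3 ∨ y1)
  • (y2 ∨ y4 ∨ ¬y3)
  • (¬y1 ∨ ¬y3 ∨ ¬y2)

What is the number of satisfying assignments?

5

Satisfying assignments:
  y1=F y2=T y3=F y4=F
  y1=T y2=F y3=F y4=F
  y1=T y2=F y3=F y4=T
  y1=T y2=F y3=T y4=T
  y1=T y2=T y3=F y4=F
That's 5 in total.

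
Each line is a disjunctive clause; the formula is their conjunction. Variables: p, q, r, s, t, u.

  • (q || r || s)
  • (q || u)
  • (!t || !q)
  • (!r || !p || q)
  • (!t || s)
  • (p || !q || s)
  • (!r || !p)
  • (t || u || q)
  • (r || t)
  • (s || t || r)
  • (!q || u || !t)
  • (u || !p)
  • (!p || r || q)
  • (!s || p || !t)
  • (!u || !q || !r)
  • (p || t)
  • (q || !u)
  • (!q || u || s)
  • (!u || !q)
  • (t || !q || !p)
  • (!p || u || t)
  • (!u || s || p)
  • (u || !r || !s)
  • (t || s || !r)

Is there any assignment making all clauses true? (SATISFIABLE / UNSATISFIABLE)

q = True:
  propagation gives t=False, r=True, p=False; an empty clause results — contradiction.
q = False:
  propagation gives u=True; an empty clause results — contradiction.
Every branch closes, so no satisfying assignment exists.

UNSATISFIABLE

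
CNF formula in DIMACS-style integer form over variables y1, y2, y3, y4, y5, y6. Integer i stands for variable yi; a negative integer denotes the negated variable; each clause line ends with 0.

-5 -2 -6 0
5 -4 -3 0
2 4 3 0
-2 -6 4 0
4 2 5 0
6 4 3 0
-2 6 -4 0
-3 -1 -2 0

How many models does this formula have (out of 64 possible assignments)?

Split on y2, then y4.
  y2=1, y4=1: remaining (y1,y3,y5,y6) ∈ {(0,0,0,1); (1,0,0,1)} — 2.
  y2=1, y4=0: remaining (y1,y3,y5,y6) ∈ {(0,1,0,0); (0,1,1,0)} — 2.
  y2=0, y4=1: y1, y6 free; 3 ways for (y3,y5) × 2^2 = 12.
  y2=0, y4=0: remaining (y1,y3,y5,y6) ∈ {(0,1,1,0); (0,1,1,1); (1,1,1,0); (1,1,1,1)} — 4.
Total: 2 + 2 + 12 + 4 = 20.

20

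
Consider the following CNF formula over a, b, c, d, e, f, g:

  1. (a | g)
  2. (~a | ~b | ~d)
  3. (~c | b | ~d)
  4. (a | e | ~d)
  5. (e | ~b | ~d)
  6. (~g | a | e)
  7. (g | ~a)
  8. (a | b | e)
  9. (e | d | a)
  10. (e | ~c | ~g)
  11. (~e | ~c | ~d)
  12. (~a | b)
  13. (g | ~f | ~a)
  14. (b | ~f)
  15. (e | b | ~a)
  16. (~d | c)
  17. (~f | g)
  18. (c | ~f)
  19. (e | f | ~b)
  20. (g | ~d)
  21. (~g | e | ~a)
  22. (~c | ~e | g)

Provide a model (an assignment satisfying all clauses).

Branch on a: take a = False.
  then g is forced to True.
  then e is forced to True.
Set b = False and propagate.
  then f is forced to False.
Set c = False and propagate.
  then d is forced to False.
Every clause has at least one true literal under this assignment.

a = False, b = False, c = False, d = False, e = True, f = False, g = True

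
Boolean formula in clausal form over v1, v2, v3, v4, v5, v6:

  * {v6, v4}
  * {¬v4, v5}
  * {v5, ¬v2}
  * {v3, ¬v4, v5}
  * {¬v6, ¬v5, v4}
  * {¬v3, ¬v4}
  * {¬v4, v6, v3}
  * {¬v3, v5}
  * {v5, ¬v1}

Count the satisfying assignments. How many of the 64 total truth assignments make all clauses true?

The models are:
  v1=0 v2=0 v3=0 v4=0 v5=0 v6=1
  v1=0 v2=0 v3=0 v4=1 v5=1 v6=1
  v1=0 v2=1 v3=0 v4=1 v5=1 v6=1
  v1=1 v2=0 v3=0 v4=1 v5=1 v6=1
  v1=1 v2=1 v3=0 v4=1 v5=1 v6=1
That's 5 in total.

5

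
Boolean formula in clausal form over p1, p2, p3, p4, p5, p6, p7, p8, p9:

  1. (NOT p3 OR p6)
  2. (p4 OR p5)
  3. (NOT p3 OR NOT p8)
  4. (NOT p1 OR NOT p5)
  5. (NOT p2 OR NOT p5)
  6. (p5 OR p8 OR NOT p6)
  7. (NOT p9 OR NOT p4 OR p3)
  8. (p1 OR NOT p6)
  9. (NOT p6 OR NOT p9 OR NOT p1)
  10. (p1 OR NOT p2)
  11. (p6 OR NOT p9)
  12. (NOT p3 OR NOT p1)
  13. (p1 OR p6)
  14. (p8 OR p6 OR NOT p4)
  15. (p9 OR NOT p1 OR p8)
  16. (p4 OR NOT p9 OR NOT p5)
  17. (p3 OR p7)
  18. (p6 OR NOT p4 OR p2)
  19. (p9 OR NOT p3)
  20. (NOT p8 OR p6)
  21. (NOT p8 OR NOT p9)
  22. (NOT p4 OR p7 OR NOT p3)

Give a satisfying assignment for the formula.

p7 occurs only positively in the remaining clauses — set p7 = True.
Try p1 = True.
  then p5 is forced to False.
  then p4 is forced to True.
  then p3 is forced to False.
  then p9 is forced to False.
  then p8 is forced to True.
  then p6 is forced to True.
p2 is now unconstrained; take p2 = True.

p1 = True  p2 = True  p3 = False  p4 = True  p5 = False  p6 = True  p7 = True  p8 = True  p9 = False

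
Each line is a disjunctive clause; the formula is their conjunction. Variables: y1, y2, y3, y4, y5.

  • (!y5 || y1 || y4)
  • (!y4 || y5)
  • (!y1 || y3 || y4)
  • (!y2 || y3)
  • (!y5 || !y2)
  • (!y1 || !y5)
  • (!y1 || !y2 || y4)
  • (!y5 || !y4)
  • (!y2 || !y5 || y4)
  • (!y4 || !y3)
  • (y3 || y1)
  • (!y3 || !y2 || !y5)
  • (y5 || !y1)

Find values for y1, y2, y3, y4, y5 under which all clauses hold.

y1=False, y2=False, y3=True, y4=False, y5=False

Pure literal: y2 appears only negated; assign y2 = False.
Branch on y1: take y1 = False.
  then y3 is forced to True.
  then y4 is forced to False.
  then y5 is forced to False.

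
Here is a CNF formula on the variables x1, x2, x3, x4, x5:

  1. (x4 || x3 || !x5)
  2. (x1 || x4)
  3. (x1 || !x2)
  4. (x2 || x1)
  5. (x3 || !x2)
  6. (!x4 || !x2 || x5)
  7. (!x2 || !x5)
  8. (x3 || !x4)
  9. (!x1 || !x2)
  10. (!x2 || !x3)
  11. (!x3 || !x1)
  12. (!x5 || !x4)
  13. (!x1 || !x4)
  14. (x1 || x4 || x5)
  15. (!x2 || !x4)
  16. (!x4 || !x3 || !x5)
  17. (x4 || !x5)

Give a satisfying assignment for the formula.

x1=True, x2=False, x3=False, x4=False, x5=False

Check each clause:
  1. (x3 || !x5 || x4) — !x5 is true.
  2. (x1 || x4) — x1 is true.
  3. (!x2 || x1) — x1 is true.
  4. (x2 || x1) — x1 is true.
  5. (!x2 || x3) — !x2 is true.
  6. (x5 || !x2 || !x4) — !x4 is true.
  7. (!x5 || !x2) — !x5 is true.
  8. (!x4 || x3) — !x4 is true.
  9. (!x1 || !x2) — !x2 is true.
  10. (!x3 || !x2) — !x3 is true.
  11. (!x1 || !x3) — !x3 is true.
  12. (!x4 || !x5) — !x5 is true.
  13. (!x4 || !x1) — !x4 is true.
  14. (x5 || x1 || x4) — x1 is true.
  15. (!x2 || !x4) — !x4 is true.
  16. (!x3 || !x4 || !x5) — !x5 is true.
  17. (x4 || !x5) — !x5 is true.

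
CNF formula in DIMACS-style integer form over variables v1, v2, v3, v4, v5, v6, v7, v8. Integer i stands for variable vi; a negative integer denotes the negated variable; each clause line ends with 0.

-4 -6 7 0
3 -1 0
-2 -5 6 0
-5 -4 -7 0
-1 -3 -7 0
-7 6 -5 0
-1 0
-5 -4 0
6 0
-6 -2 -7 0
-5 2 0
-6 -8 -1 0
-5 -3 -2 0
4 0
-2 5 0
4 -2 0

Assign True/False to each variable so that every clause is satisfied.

v1=False  v2=False  v3=True  v4=True  v5=False  v6=True  v7=True  v8=False

The clause (¬v1) is unit: v1 must be False.
The clause (v6) is unit: v6 must be True.
Unit propagation: (v4) forces v4 = True.
(v7) is a unit clause, so v7 = True.
The clause (¬v5) is unit: v5 must be False.
(¬v2) is a unit clause, so v2 = False.
v3, v8 are now unconstrained; take v3 = True, v8 = False.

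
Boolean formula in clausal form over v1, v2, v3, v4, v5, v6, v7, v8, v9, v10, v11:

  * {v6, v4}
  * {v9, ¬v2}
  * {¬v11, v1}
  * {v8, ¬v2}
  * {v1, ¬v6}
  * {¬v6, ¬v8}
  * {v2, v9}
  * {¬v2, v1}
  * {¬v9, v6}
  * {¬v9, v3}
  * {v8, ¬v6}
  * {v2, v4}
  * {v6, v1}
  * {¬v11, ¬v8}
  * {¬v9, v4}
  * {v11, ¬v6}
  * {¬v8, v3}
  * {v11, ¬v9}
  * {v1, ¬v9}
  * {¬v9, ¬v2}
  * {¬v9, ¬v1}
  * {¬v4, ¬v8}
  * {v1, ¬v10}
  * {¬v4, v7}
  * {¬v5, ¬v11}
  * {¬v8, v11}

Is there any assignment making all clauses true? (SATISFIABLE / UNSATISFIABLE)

UNSATISFIABLE

v9 = True:
  propagation gives v6=True, v1=True; an empty clause results — contradiction.
v9 = False:
  propagation gives v2=False; an empty clause results — contradiction.
Every branch closes, so no satisfying assignment exists.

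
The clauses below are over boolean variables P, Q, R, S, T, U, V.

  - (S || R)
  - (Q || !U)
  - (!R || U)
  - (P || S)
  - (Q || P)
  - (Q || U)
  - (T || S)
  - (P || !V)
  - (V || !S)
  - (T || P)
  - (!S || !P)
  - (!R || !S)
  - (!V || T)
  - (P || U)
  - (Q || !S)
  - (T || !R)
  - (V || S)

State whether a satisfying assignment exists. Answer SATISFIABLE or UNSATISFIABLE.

SATISFIABLE

Pure literal: Q appears only positively; assign Q = True.
T occurs only positively in the remaining clauses — set T = True.
Set P = True and propagate.
  then S is forced to False.
  then R is forced to True.
  then U is forced to True.
  then V is forced to True.
Every clause has at least one true literal under this assignment.
So P=True  Q=True  R=True  S=False  T=True  U=True  V=True is a satisfying assignment.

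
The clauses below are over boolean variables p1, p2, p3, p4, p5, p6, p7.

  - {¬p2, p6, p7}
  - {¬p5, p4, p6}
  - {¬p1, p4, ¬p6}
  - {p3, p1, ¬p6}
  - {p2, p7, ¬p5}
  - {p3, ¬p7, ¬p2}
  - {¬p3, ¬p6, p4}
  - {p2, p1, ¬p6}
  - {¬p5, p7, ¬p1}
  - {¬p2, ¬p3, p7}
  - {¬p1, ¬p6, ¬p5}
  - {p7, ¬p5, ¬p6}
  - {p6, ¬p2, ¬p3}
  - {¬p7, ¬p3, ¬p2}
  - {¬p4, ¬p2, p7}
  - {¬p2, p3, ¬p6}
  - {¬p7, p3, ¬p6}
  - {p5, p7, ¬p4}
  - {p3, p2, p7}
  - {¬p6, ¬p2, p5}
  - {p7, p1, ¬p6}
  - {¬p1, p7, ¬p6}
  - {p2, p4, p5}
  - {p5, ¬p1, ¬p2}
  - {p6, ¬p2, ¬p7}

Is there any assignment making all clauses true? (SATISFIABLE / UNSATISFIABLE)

SATISFIABLE

Branch on p1: take p1 = False.
Set p2 = False and propagate.
  then p6 is forced to False.
The remaining clauses are satisfied by p3 = False, p4 = True, p5 = True, p7 = True.
Every clause has at least one true literal under this assignment.
So p1 = False, p2 = False, p3 = False, p4 = True, p5 = True, p6 = False, p7 = True is a satisfying assignment.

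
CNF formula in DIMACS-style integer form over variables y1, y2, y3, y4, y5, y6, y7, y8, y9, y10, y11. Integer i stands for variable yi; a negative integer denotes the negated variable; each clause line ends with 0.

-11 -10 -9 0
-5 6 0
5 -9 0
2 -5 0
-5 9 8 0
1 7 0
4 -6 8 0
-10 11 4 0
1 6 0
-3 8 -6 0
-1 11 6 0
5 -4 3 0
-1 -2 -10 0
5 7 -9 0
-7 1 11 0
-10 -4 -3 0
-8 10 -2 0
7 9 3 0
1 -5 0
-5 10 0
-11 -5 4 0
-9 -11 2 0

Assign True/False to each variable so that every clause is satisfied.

Try y1 = False.
  then y7 is forced to True.
  then y6 is forced to True.
  then y11 is forced to True.
  then y5 is forced to False.
  then y9 is forced to False.
The remaining clauses are satisfied by y2 = False, y3 = False, y4 = False, y8 = True, y10 = True.
Every clause has at least one true literal under this assignment.

y1=F, y2=F, y3=F, y4=F, y5=F, y6=T, y7=T, y8=T, y9=F, y10=T, y11=T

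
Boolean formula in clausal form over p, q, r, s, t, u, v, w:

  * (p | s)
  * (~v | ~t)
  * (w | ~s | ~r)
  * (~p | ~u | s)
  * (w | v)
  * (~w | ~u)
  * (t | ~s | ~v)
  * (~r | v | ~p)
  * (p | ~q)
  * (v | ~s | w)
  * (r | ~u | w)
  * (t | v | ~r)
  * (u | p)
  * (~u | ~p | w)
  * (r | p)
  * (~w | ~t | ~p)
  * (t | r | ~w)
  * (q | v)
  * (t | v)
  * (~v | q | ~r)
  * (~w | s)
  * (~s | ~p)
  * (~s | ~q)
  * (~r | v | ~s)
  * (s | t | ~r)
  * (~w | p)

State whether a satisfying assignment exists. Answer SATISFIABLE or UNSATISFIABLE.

SATISFIABLE

Set p = True and propagate.
  then s is forced to False.
  then u is forced to False.
  then w is forced to False.
  then v is forced to True.
  then t is forced to False.
  then r is forced to False.
q is now unconstrained; take q = False.
Every clause has at least one true literal under this assignment.
So p=T, q=F, r=F, s=F, t=F, u=F, v=T, w=F is a satisfying assignment.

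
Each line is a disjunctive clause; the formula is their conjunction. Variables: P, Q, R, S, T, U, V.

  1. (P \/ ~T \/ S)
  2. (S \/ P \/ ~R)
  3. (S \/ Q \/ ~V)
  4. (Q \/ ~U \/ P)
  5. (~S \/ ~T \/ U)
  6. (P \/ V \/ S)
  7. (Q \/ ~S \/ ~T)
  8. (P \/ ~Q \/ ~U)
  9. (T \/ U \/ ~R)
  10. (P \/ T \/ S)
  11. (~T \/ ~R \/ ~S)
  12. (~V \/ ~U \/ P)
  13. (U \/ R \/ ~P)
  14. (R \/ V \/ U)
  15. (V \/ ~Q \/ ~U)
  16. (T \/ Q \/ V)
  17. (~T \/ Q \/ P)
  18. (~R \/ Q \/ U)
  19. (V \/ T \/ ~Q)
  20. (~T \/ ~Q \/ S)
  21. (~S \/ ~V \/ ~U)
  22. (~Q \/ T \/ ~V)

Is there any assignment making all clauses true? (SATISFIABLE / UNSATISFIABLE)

Try P = True.
Try Q = False.
The remaining clauses are satisfied by R = False, S = False, T = True, U = True, V = False.
Every clause has at least one true literal under this assignment.
So P=1  Q=0  R=0  S=0  T=1  U=1  V=0 is a satisfying assignment.

SATISFIABLE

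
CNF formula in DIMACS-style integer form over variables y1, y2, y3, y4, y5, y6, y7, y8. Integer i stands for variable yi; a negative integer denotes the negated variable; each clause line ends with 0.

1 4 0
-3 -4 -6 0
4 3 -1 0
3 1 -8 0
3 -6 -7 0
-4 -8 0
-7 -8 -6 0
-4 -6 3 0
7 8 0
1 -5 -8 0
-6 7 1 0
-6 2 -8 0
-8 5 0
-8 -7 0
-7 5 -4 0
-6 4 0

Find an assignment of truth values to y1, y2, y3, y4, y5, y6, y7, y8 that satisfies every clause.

y1 = F, y2 = F, y3 = F, y4 = T, y5 = T, y6 = F, y7 = T, y8 = F

Check each clause:
  1. (y4 || y1) — y4 is true.
  2. (!y3 || !y4 || !y6) — !y6 is true.
  3. (!y1 || y4 || y3) — y4 is true.
  4. (!y8 || y1 || y3) — !y8 is true.
  5. (!y7 || !y6 || y3) — !y6 is true.
  6. (!y4 || !y8) — !y8 is true.
  7. (!y6 || !y7 || !y8) — !y8 is true.
  8. (!y4 || !y6 || y3) — !y6 is true.
  9. (y7 || y8) — y7 is true.
  10. (y1 || !y8 || !y5) — !y8 is true.
  11. (y7 || !y6 || y1) — !y6 is true.
  12. (!y8 || y2 || !y6) — !y8 is true.
  13. (!y8 || y5) — !y8 is true.
  14. (!y7 || !y8) — !y8 is true.
  15. (y5 || !y4 || !y7) — y5 is true.
  16. (!y6 || y4) — !y6 is true.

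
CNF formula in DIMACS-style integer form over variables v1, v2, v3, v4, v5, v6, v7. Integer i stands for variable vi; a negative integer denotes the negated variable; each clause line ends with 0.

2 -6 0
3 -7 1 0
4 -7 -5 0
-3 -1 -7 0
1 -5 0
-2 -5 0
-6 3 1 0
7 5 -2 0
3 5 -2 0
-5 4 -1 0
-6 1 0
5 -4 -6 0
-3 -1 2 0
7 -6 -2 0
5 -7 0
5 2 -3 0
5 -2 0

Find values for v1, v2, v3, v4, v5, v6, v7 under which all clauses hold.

v1 = True  v2 = False  v3 = False  v4 = False  v5 = False  v6 = False  v7 = False

Pure literal: v6 appears only negated; assign v6 = False.
Branch on v1: take v1 = True.
Branch on v2: take v2 = False.
  then v3 is forced to False.
The remaining clauses are satisfied by v4 = False, v5 = False, v7 = False.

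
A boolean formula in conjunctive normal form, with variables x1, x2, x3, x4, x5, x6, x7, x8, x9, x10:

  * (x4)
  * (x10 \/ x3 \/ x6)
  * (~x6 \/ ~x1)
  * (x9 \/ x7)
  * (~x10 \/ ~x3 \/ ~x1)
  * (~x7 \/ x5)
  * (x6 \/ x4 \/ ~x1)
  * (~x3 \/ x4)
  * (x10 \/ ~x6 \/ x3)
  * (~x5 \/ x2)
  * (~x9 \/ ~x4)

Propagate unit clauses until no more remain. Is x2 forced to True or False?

True

Unit clause (x4) sets x4 = True.
In (~x9 \/ ~x4), ~x4 is now false; ~x9 must hold, so x9 = False.
(x7 \/ x9) with x9 = False leaves only x7, so x7 = True.
(x5 \/ ~x7): since x7 = True, the clause reduces to (x5). x5 = True.
(x2 \/ ~x5) with x5 = True leaves only x2, so x2 = True.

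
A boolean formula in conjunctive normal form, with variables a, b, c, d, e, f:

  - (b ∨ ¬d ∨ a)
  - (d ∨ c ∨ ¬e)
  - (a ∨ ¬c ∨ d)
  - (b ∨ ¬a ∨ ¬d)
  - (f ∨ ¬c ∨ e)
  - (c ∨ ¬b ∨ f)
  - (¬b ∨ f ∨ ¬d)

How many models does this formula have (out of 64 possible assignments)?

Case analysis on d and b:
  d=T, b=T: forces f=T; a, c, e free → 2^3 = 8.
  d=T, b=F: a clause becomes empty — 0.
  d=F, b=T: 5 of the 16 assignments to (a,c,e,f) work.
  d=F, b=F: 7 of the 16 assignments to (a,c,e,f) work.
Total: 8 + 0 + 5 + 7 = 20.

20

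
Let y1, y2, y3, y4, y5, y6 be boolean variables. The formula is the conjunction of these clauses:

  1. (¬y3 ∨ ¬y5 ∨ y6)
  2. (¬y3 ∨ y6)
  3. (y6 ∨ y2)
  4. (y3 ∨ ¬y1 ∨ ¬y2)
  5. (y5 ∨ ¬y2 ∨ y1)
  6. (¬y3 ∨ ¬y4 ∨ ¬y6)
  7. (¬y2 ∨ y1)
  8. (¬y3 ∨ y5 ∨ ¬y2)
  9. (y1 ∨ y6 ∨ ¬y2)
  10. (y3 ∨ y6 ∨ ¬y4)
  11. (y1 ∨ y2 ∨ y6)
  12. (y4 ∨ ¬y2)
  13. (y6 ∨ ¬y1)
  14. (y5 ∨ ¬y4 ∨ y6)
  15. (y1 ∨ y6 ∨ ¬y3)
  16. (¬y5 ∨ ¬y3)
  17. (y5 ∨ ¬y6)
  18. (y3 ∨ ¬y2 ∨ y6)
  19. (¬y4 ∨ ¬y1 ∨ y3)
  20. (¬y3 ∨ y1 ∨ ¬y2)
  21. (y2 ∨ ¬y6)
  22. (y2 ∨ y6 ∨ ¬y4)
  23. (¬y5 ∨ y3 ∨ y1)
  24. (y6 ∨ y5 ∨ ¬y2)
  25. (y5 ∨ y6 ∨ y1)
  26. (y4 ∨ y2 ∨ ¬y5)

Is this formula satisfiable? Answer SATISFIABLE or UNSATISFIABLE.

y6 = True:
  propagation gives y5=True, y3=False, y2=True, y1=False; an empty clause results — contradiction.
y6 = False:
  propagation gives y3=False, y2=True; an empty clause results — contradiction.
Every branch closes, so no satisfying assignment exists.

UNSATISFIABLE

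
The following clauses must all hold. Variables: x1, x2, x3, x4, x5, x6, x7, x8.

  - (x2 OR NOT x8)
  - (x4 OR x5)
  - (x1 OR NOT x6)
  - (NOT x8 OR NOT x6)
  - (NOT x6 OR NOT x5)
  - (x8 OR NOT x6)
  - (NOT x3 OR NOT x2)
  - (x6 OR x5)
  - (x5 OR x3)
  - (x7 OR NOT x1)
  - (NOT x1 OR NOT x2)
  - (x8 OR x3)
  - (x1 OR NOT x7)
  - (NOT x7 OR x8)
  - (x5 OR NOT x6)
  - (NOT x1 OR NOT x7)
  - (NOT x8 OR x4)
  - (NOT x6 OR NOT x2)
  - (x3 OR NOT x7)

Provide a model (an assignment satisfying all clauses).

x1=F, x2=F, x3=T, x4=T, x5=T, x6=F, x7=F, x8=F

Check each clause:
  1. (NOT x8 OR x2) — NOT x8 is true.
  2. (x5 OR x4) — x4 is true.
  3. (NOT x6 OR x1) — NOT x6 is true.
  4. (NOT x8 OR NOT x6) — NOT x8 is true.
  5. (NOT x5 OR NOT x6) — NOT x6 is true.
  6. (x8 OR NOT x6) — NOT x6 is true.
  7. (NOT x3 OR NOT x2) — NOT x2 is true.
  8. (x6 OR x5) — x5 is true.
  9. (x3 OR x5) — x3 is true.
  10. (NOT x1 OR x7) — NOT x1 is true.
  11. (NOT x2 OR NOT x1) — NOT x2 is true.
  12. (x8 OR x3) — x3 is true.
  13. (NOT x7 OR x1) — NOT x7 is true.
  14. (NOT x7 OR x8) — NOT x7 is true.
  15. (x5 OR NOT x6) — NOT x6 is true.
  16. (NOT x7 OR NOT x1) — NOT x7 is true.
  17. (x4 OR NOT x8) — NOT x8 is true.
  18. (NOT x2 OR NOT x6) — NOT x6 is true.
  19. (x3 OR NOT x7) — NOT x7 is true.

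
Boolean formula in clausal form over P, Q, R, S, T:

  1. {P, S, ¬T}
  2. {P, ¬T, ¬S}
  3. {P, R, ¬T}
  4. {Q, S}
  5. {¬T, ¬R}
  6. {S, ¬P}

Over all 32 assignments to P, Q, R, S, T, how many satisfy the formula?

12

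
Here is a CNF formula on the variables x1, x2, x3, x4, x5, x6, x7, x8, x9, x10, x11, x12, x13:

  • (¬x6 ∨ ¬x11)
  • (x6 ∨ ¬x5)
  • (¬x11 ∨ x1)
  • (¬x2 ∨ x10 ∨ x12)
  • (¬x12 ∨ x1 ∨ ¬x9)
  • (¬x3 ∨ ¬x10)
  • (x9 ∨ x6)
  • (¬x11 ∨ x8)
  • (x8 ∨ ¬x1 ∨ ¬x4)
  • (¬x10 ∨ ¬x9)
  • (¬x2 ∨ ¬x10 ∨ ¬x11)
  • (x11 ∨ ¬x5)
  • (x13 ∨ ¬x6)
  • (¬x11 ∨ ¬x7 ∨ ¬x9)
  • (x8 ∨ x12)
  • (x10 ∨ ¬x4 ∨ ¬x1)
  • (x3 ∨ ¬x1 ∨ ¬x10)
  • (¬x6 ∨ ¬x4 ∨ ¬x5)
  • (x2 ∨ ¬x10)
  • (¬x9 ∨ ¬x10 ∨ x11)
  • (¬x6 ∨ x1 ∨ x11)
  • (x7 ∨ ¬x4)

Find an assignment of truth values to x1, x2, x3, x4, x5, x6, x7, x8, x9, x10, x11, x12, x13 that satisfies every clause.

x1=T  x2=T  x3=F  x4=F  x5=F  x6=T  x7=T  x8=F  x9=F  x10=F  x11=F  x12=T  x13=T

Check each clause:
  1. (¬x11 ∨ ¬x6) — ¬x11 is true.
  2. (¬x5 ∨ x6) — ¬x5 is true.
  3. (¬x11 ∨ x1) — x1 is true.
  4. (x12 ∨ ¬x2 ∨ x10) — x12 is true.
  5. (¬x9 ∨ x1 ∨ ¬x12) — x1 is true.
  6. (¬x10 ∨ ¬x3) — ¬x3 is true.
  7. (x6 ∨ x9) — x6 is true.
  8. (x8 ∨ ¬x11) — ¬x11 is true.
  9. (x8 ∨ ¬x1 ∨ ¬x4) — ¬x4 is true.
  10. (¬x10 ∨ ¬x9) — ¬x10 is true.
  11. (¬x11 ∨ ¬x10 ∨ ¬x2) — ¬x11 is true.
  12. (x11 ∨ ¬x5) — ¬x5 is true.
  13. (¬x6 ∨ x13) — x13 is true.
  14. (¬x7 ∨ ¬x9 ∨ ¬x11) — ¬x11 is true.
  15. (x12 ∨ x8) — x12 is true.
  16. (x10 ∨ ¬x1 ∨ ¬x4) — ¬x4 is true.
  17. (¬x10 ∨ x3 ∨ ¬x1) — ¬x10 is true.
  18. (¬x5 ∨ ¬x4 ∨ ¬x6) — ¬x5 is true.
  19. (¬x10 ∨ x2) — x2 is true.
  20. (¬x9 ∨ ¬x10 ∨ x11) — ¬x10 is true.
  21. (x11 ∨ x1 ∨ ¬x6) — x1 is true.
  22. (x7 ∨ ¬x4) — ¬x4 is true.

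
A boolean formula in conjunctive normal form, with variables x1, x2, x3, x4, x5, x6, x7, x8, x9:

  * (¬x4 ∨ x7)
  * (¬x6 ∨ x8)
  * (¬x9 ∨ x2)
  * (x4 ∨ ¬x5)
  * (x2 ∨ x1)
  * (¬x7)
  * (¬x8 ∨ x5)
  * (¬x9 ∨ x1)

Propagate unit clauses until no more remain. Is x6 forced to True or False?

False

(¬x7) stands alone — x7 = False.
(¬x4 ∨ x7): since x7 = False, the clause reduces to (¬x4). x4 = False.
(¬x5 ∨ x4): since x4 = False, the clause reduces to (¬x5). x5 = False.
From (x5 ∨ ¬x8) and x5 = False: x8 = False.
In (x8 ∨ ¬x6), x8 is now false; ¬x6 must hold, so x6 = False.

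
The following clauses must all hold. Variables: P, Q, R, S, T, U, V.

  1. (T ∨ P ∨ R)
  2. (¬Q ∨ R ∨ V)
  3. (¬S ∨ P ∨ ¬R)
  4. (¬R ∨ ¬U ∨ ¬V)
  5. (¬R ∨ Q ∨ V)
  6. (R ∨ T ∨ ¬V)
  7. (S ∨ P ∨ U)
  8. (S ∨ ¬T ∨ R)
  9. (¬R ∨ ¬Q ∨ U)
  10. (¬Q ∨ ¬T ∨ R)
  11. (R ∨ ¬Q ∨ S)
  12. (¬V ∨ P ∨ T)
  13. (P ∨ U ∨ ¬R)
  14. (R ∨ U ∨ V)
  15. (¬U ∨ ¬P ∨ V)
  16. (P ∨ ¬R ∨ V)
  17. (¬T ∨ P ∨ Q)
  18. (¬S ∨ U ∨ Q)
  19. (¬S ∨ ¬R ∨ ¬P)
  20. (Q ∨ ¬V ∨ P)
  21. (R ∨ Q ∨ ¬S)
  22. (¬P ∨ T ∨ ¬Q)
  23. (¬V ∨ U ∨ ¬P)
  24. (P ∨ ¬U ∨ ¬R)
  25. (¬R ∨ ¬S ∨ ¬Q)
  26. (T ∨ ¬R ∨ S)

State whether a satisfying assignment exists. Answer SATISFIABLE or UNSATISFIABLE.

R = True:
  P = True:
    U = True:
      propagation gives V=False; contradiction.
    U = False:
      propagation gives Q=False, V=True; contradiction.
  P = False:
    propagation gives S=False, U=True; an empty clause results — contradiction.
R = False:
  P = True:
    Q = True:
      propagation gives V=True, T=True; contradiction.
    Q = False:
      propagation gives S=False, T=False, V=False; contradiction.
  P = False:
    propagation gives T=True, S=True, Q=False; an empty clause results — contradiction.
Every branch closes, so no satisfying assignment exists.

UNSATISFIABLE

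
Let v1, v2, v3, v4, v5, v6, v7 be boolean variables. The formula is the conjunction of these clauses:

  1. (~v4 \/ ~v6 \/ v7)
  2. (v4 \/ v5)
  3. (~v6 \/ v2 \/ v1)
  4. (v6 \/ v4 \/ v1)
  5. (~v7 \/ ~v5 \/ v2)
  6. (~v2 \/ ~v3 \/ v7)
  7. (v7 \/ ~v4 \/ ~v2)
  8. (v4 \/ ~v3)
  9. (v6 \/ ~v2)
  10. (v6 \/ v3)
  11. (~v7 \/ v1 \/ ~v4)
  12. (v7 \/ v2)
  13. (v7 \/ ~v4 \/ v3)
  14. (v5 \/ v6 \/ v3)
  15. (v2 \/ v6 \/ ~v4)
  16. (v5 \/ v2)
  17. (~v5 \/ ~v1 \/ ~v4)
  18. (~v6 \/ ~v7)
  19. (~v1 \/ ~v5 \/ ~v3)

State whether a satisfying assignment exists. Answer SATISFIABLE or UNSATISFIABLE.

SATISFIABLE

Try v1 = True.
The remaining clauses are satisfied by v2 = True, v3 = False, v4 = False, v5 = True, v6 = True, v7 = False.
So v1 = T, v2 = T, v3 = F, v4 = F, v5 = T, v6 = T, v7 = F is a satisfying assignment.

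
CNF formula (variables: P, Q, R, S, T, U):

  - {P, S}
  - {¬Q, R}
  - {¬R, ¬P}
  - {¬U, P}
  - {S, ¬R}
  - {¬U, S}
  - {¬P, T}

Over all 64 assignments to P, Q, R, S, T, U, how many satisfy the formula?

9

Case analysis on P and R:
  P=1, R=1: a clause becomes empty — 0.
  P=1, R=0: remaining (Q,S,T,U) ∈ {(0,0,1,0); (0,1,1,0); (0,1,1,1)} — 3.
  P=0, R=1: remaining (Q,S,T,U) ∈ {(0,1,0,0); (0,1,1,0); (1,1,0,0); (1,1,1,0)} — 4.
  P=0, R=0: remaining (Q,S,T,U) ∈ {(0,1,0,0); (0,1,1,0)} — 2.
Total: 0 + 3 + 4 + 2 = 9.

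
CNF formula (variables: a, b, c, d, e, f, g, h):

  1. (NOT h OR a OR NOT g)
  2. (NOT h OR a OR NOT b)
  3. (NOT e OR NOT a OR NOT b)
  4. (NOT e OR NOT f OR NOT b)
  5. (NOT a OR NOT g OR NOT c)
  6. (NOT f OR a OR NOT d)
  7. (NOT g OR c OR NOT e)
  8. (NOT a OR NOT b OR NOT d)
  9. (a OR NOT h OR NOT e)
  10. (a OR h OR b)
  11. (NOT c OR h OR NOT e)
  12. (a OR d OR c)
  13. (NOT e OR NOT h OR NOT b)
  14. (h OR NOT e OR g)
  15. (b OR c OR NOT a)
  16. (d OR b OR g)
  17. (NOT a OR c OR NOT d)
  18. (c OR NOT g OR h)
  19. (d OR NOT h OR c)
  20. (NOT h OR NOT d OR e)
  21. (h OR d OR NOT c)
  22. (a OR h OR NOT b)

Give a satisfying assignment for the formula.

Set a = True and propagate.
For the remaining variables, b = False, c = True, d = True, e = True, f = True, g = False, h = True works.
Check each clause:
  1. (NOT g OR NOT h OR a) — NOT g is true.
  2. (NOT h OR NOT b OR a) — a is true.
  3. (NOT a OR NOT b OR NOT e) — NOT b is true.
  4. (NOT b OR NOT e OR NOT f) — NOT b is true.
  5. (NOT c OR NOT a OR NOT g) — NOT g is true.
  6. (NOT f OR a OR NOT d) — a is true.
  7. (NOT g OR c OR NOT e) — c is true.
  8. (NOT a OR NOT b OR NOT d) — NOT b is true.
  9. (a OR NOT e OR NOT h) — a is true.
  10. (h OR b OR a) — h is true.
  11. (NOT e OR NOT c OR h) — h is true.
  12. (c OR d OR a) — a is true.
  13. (NOT e OR NOT b OR NOT h) — NOT b is true.
  14. (g OR NOT e OR h) — h is true.
  15. (c OR b OR NOT a) — c is true.
  16. (g OR d OR b) — d is true.
  17. (c OR NOT d OR NOT a) — c is true.
  18. (c OR NOT g OR h) — h is true.
  19. (NOT h OR d OR c) — c is true.
  20. (e OR NOT h OR NOT d) — e is true.
  21. (h OR NOT c OR d) — h is true.
  22. (h OR a OR NOT b) — h is true.

a = T, b = F, c = T, d = T, e = T, f = T, g = F, h = T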